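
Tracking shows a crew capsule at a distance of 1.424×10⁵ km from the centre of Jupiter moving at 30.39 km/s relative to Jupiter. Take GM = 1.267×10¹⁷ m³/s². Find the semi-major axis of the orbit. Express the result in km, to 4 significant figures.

a ≈ 1.480×10⁵ km

r = 1.424×10⁸ m.
Specific orbital energy ε = v²/2 − μ/r = (30390)²/2 − 1.267×10¹⁷/1.424×10⁸ = -4.280×10⁸ J/kg.
Since ε = −μ/(2a), a = −μ/(2ε) = 1.480×10⁸ m = 1.4802×10⁵ km.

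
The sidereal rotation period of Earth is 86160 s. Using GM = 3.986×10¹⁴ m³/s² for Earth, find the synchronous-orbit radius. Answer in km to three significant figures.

r_sync ≈ 42200 km

A synchronous orbit has period T, so by Kepler's third law a = (μT²/4π²)^(1/3).
μT²/4π² = 3.986×10¹⁴ × (8.616×10⁴)² / 39.48 = 7.495×10²² m³.
a = 4.216×10⁷ m = 42163 km.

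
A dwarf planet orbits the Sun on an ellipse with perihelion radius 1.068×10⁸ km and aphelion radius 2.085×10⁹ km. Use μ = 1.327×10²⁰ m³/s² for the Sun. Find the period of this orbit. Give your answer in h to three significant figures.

T ≈ 174000 h

Semi-major axis a = (r_p + r_a)/2 = (1.0680×10⁸ + 2.0850×10⁹)/2 = 1.0959×10⁹ km = 1.096×10¹² m.
By Kepler's third law T = 2π√(a³/μ) = 2π × 9.959×10⁷ = 6.257×10⁸ s.
= 1.738×10⁵ h.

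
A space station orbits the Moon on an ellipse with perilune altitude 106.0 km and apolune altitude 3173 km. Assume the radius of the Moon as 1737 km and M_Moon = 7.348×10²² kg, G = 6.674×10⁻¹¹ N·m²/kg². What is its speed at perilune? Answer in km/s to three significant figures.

v ≈ 1.97 km/s

μ = GM = 6.674×10⁻¹¹ × 7.348×10²² = 4.904×10¹² m³/s².
r_p = 1737 + 106.0 = 1843.0 km = 1.8430×10⁶ m.
r_a = 1737 + 3173 = 4910.0 km = 4.9100×10⁶ m.
Semi-major axis a = (r_p + r_a)/2 = 3376.5 km = 3.376×10⁶ m.
Vis-viva: v² = μ(2/r − 1/a) = 4.904×10¹² × (1.085×10⁻⁶ − 2.962×10⁻⁷) = 3.869×10⁶ m²/s².
v = 1967 m/s = 1.967 km/s.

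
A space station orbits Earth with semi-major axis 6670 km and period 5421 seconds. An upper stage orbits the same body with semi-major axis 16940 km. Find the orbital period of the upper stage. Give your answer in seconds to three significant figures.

T₂ ≈ 21900 seconds

Kepler's third law: T² ∝ a³, so T₂ = T₁ (a₂/a₁)^(3/2).
a₂/a₁ = 2.540, (a₂/a₁)^(3/2) = 4.047.
T₂ = 5421 × 4.047 = 21940 seconds.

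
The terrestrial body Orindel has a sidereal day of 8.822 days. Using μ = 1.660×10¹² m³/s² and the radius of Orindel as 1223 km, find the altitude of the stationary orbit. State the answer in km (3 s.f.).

T = 8.822 days = 7.622×10⁵ s.
A synchronous orbit has period T, so by Kepler's third law a = (μT²/4π²)^(1/3).
μT²/4π² = 1.660×10¹² × (7.622×10⁵)² / 39.48 = 2.443×10²² m³.
a = 2.902×10⁷ m = 29016 km.
Altitude h = a − R = 29016 − 1223 = 27793 km.

h_sync ≈ 27800 km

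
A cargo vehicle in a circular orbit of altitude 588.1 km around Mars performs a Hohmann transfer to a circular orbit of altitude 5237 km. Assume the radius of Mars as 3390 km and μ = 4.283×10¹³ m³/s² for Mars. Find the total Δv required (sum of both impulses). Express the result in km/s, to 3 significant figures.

r₁ = 3390 + 588.1 = 3978.1 km = 3.9781×10⁶ m.
r₂ = 3390 + 5237 = 8627.0 km = 8.6270×10⁶ m.
Transfer ellipse a_t = (r₁ + r₂)/2 = 6.303×10⁶ m.
At r₁: circular v_c1 = √(μ/r₁) = 3281 m/s; transfer-periapsis v_p = √[μ(2/r₁ − 1/a_t)] = 3839 m/s.
Δv₁ = v_p − v_c1 = 557.7 m/s.
At r₂: circular v_c2 = √(μ/r₂) = 2228 m/s; transfer-apoapsis v_a = √[μ(2/r₂ − 1/a_t)] = 1770 m/s.
Δv₂ = v_c2 − v_a = 457.9 m/s.
Total Δv = Δv₁ + Δv₂ = 1016 m/s = 1.016 km/s.

Δv_total ≈ 1.02 km/s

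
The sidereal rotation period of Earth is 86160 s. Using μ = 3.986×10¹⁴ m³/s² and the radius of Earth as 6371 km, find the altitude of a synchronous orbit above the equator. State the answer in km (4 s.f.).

A synchronous orbit has period T, so by Kepler's third law a = (μT²/4π²)^(1/3).
μT²/4π² = 3.986×10¹⁴ × (8.616×10⁴)² / 39.48 = 7.495×10²² m³.
a = 4.216×10⁷ m = 42163 km.
Altitude h = a − R = 42163 − 6371 = 35792 km.

h_sync ≈ 35790 km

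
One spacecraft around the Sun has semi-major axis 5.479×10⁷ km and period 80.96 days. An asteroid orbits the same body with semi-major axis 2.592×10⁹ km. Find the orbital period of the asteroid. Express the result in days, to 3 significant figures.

T₂ ≈ 26300 days

Kepler's third law: T² ∝ a³, so T₂ = T₁ (a₂/a₁)^(3/2).
a₂/a₁ = 47.31, (a₂/a₁)^(3/2) = 325.4.
T₂ = 80.96 × 325.4 = 26340 days.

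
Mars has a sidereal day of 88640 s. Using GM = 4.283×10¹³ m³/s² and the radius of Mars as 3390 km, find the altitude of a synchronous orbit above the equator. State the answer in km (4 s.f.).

h_sync ≈ 17040 km

A synchronous orbit has period T, so by Kepler's third law a = (μT²/4π²)^(1/3).
μT²/4π² = 4.283×10¹³ × (8.864×10⁴)² / 39.48 = 8.524×10²¹ m³.
a = 2.043×10⁷ m = 20428 km.
Altitude h = a − R = 20428 − 3390 = 17038 km.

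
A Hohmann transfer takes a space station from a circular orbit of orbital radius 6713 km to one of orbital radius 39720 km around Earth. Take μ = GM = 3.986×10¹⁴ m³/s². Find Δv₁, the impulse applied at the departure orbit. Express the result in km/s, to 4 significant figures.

Δv ≈ 2.373 km/s

r₁ = 6713 km = 6.713×10⁶ m.
r₂ = 39720 km = 3.972×10⁷ m.
Transfer ellipse a_t = (r₁ + r₂)/2 = 2.322×10⁷ m.
At r₁: circular v_c1 = √(μ/r₁) = 7706 m/s; transfer-perigee v_p = √[μ(2/r₁ − 1/a_t)] = 10080 m/s.
Δv₁ = v_p − v_c1 = 2373 m/s.
= 2.373 km/s.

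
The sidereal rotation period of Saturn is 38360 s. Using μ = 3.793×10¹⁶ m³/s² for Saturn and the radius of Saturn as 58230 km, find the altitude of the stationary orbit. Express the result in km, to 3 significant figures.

A synchronous orbit has period T, so by Kepler's third law a = (μT²/4π²)^(1/3).
μT²/4π² = 3.793×10¹⁶ × (3.836×10⁴)² / 39.48 = 1.414×10²⁴ m³.
a = 1.122×10⁸ m = 1.1223×10⁵ km.
Altitude h = a − R = 1.1223×10⁵ − 58230 = 54005 km.

h_sync ≈ 54000 km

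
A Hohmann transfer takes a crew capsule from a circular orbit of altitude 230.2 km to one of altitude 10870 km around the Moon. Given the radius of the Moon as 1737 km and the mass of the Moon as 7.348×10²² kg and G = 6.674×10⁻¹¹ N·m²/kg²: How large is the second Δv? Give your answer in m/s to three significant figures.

μ = GM = 6.674×10⁻¹¹ × 7.348×10²² = 4.904×10¹² m³/s².
r₁ = 1737 + 230.2 = 1967.2 km = 1.9672×10⁶ m.
r₂ = 1737 + 10870 = 12607 km = 1.2607×10⁷ m.
Transfer ellipse a_t = (r₁ + r₂)/2 = 7.287×10⁶ m.
At r₁: circular v_c1 = √(μ/r₁) = 1579 m/s; transfer-perilune v_p = √[μ(2/r₁ − 1/a_t)] = 2077 m/s.
At r₂: circular v_c2 = √(μ/r₂) = 623.7 m/s; transfer-apolune v_a = √[μ(2/r₂ − 1/a_t)] = 324.1 m/s.
Δv₂ = v_c2 − v_a = 299.6 m/s.

Δv ≈ 300 m/s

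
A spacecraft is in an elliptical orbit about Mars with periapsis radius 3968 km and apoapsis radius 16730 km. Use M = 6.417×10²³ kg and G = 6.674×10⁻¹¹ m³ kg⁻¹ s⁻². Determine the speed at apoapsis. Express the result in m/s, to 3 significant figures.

μ = GM = 6.674×10⁻¹¹ × 6.417×10²³ = 4.283×10¹³ m³/s².
Semi-major axis a = (r_p + r_a)/2 = 10349 km = 1.035×10⁷ m.
Vis-viva: v² = μ(2/r − 1/a) = 4.283×10¹³ × (1.195×10⁻⁷ − 9.663×10⁻⁸) = 9.815×10⁵ m²/s².
v = 990.7 m/s.

v ≈ 991 m/s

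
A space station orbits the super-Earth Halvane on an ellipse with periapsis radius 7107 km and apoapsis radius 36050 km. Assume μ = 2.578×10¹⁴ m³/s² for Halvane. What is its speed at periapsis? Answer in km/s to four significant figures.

Semi-major axis a = (r_p + r_a)/2 = 21578 km = 2.158×10⁷ m.
Vis-viva: v² = μ(2/r − 1/a) = 2.578×10¹⁴ × (2.814×10⁻⁷ − 4.634×10⁻⁸) = 6.060×10⁷ m²/s².
v = 7785 m/s = 7.785 km/s.

v ≈ 7.785 km/s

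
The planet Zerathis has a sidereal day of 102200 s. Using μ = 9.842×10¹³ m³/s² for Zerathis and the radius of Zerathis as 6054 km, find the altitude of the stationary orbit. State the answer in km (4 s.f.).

A synchronous orbit has period T, so by Kepler's third law a = (μT²/4π²)^(1/3).
μT²/4π² = 9.842×10¹³ × (1.022×10⁵)² / 39.48 = 2.604×10²² m³.
a = 2.964×10⁷ m = 29640 km.
Altitude h = a − R = 29640 − 6054 = 23586 km.

h_sync ≈ 23590 km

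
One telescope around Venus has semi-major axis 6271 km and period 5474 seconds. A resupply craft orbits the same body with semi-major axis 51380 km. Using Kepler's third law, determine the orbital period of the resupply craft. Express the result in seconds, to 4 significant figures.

Kepler's third law: T² ∝ a³, so T₂ = T₁ (a₂/a₁)^(3/2).
a₂/a₁ = 8.193, (a₂/a₁)^(3/2) = 23.45.
T₂ = 5474 × 23.45 = 1.284×10⁵ seconds.

T₂ ≈ 1.284×10⁵ seconds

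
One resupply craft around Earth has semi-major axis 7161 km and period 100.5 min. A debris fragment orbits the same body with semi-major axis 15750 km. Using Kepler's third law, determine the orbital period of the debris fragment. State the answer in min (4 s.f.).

T₂ ≈ 327.8 min

Kepler's third law: T² ∝ a³, so T₂ = T₁ (a₂/a₁)^(3/2).
a₂/a₁ = 2.199, (a₂/a₁)^(3/2) = 3.262.
T₂ = 100.5 × 3.262 = 327.8 min.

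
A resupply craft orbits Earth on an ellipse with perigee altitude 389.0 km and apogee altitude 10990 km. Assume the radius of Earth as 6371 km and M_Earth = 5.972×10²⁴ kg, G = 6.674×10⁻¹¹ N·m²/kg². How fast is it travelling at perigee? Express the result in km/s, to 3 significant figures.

μ = GM = 6.674×10⁻¹¹ × 5.972×10²⁴ = 3.986×10¹⁴ m³/s².
r_p = 6371 + 389.0 = 6760.0 km = 6.7600×10⁶ m.
r_a = 6371 + 10990 = 17361 km = 1.7361×10⁷ m.
Semi-major axis a = (r_p + r_a)/2 = 12060 km = 1.206×10⁷ m.
Vis-viva: v² = μ(2/r − 1/a) = 3.986×10¹⁴ × (2.959×10⁻⁷ − 8.292×10⁻⁸) = 8.487×10⁷ m²/s².
v = 9213 m/s = 9.213 km/s.

v ≈ 9.21 km/s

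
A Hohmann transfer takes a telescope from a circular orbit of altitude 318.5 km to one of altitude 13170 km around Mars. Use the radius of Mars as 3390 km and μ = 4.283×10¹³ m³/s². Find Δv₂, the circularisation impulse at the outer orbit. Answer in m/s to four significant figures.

Δv ≈ 635.4 m/s

r₁ = 3390 + 318.5 = 3708.5 km = 3.7085×10⁶ m.
r₂ = 3390 + 13170 = 16560 km = 1.6560×10⁷ m.
Transfer ellipse a_t = (r₁ + r₂)/2 = 1.013×10⁷ m.
At r₁: circular v_c1 = √(μ/r₁) = 3398 m/s; transfer-periapsis v_p = √[μ(2/r₁ − 1/a_t)] = 4344 m/s.
At r₂: circular v_c2 = √(μ/r₂) = 1608 m/s; transfer-apoapsis v_a = √[μ(2/r₂ − 1/a_t)] = 972.9 m/s.
Δv₂ = v_c2 − v_a = 635.4 m/s.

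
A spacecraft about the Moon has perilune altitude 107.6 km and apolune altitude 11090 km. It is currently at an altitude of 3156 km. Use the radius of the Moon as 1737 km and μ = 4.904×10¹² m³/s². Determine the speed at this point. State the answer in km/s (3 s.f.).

r_p = 1737 + 107.6 = 1844.6 km = 1.8446×10⁶ m.
r_a = 1737 + 11090 = 12827 km = 1.2827×10⁷ m.
r = 1737 + 3156 = 4893.0 km = 4.893×10⁶ m.
Semi-major axis a = (r_p + r_a)/2 = 7335.8 km = 7.336×10⁶ m.
Vis-viva: v² = μ(2/r − 1/a) = 4.904×10¹² × (4.087×10⁻⁷ − 1.363×10⁻⁷) = 1.336×10⁶ m²/s².
v = 1156 m/s = 1.156 km/s.

v ≈ 1.16 km/s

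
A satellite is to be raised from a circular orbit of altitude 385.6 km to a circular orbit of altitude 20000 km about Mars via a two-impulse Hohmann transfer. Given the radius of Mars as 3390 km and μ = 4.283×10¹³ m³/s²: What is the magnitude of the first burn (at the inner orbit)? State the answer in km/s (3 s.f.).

r₁ = 3390 + 385.6 = 3775.6 km = 3.7756×10⁶ m.
r₂ = 3390 + 20000 = 23390 km = 2.3390×10⁷ m.
Transfer ellipse a_t = (r₁ + r₂)/2 = 1.358×10⁷ m.
At r₁: circular v_c1 = √(μ/r₁) = 3368 m/s; transfer-periapsis v_p = √[μ(2/r₁ − 1/a_t)] = 4420 m/s.
Δv₁ = v_p − v_c1 = 1052 m/s.
= 1.052 km/s.

Δv ≈ 1.05 km/s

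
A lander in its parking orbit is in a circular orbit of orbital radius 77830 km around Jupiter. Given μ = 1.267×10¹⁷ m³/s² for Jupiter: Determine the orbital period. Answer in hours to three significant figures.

T ≈ 3.37 hours

r = 77830 km = 7.783×10⁷ m.
Kepler's third law: T = 2π√(r³/μ) = 2π√((7.783×10⁷)³ / 1.267×10¹⁷).
r³/μ = 3.721×10⁶ s², so T = 2π × 1.929×10³ = 1.212×10⁴ s.
Converting: 1.212×10⁴ s ÷ 3600 = 3.367 hours.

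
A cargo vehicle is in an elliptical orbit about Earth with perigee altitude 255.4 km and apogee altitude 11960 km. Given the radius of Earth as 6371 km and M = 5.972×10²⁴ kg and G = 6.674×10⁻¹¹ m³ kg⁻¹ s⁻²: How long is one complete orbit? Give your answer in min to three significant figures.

μ = GM = 6.674×10⁻¹¹ × 5.972×10²⁴ = 3.986×10¹⁴ m³/s².
r_p = 6371 + 255.4 = 6626.4 km = 6.6264×10⁶ m.
r_a = 6371 + 11960 = 18331 km = 1.8331×10⁷ m.
Semi-major axis a = (r_p + r_a)/2 = (6626.4 + 18331)/2 = 12479 km = 1.248×10⁷ m.
By Kepler's third law T = 2π√(a³/μ) = 2π × 2.208×10³ = 1.387×10⁴ s.
= 231.2 min.

T ≈ 231 min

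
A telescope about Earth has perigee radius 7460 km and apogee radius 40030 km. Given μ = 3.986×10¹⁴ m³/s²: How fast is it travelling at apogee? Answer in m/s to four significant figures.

v ≈ 1769 m/s

Semi-major axis a = (r_p + r_a)/2 = 23745 km = 2.374×10⁷ m.
Vis-viva: v² = μ(2/r − 1/a) = 3.986×10¹⁴ × (4.996×10⁻⁸ − 4.211×10⁻⁸) = 3.128×10⁶ m²/s².
v = 1769 m/s.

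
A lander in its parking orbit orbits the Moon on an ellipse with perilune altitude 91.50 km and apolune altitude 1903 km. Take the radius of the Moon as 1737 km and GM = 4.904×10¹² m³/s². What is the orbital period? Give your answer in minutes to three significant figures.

r_p = 1737 + 91.50 = 1828.5 km = 1.8285×10⁶ m.
r_a = 1737 + 1903 = 3640.0 km = 3.6400×10⁶ m.
Semi-major axis a = (r_p + r_a)/2 = (1828.5 + 3640.0)/2 = 2734.2 km = 2.734×10⁶ m.
By Kepler's third law T = 2π√(a³/μ) = 2π × 2.042×10³ = 1.283×10⁴ s.
= 213.8 minutes.

T ≈ 214 minutes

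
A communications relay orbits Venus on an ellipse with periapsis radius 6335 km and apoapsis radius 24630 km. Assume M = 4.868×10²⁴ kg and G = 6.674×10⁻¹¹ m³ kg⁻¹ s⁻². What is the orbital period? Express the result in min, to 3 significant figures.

μ = GM = 6.674×10⁻¹¹ × 4.868×10²⁴ = 3.249×10¹⁴ m³/s².
Semi-major axis a = (r_p + r_a)/2 = (6335.0 + 24630)/2 = 15482 km = 1.548×10⁷ m.
By Kepler's third law T = 2π√(a³/μ) = 2π × 3.380×10³ = 2.124×10⁴ s.
= 353.9 min.

T ≈ 354 min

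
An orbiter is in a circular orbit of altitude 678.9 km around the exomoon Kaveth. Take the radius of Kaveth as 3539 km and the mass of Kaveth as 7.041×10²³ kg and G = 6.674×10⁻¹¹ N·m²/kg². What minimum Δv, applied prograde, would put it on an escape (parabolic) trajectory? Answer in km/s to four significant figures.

μ = GM = 6.674×10⁻¹¹ × 7.041×10²³ = 4.699×10¹³ m³/s².
r = 3539 + 678.9 = 4217.9 km = 4.2179×10⁶ m.
Circular speed v_c = √(μ/r) = 3338 m/s.
Escape speed v_esc = √(2μ/r) = √2 × v_c = 4720 m/s.
Δv = v_esc − v_c = 1383 m/s = 1.383 km/s.

Δv ≈ 1.383 km/s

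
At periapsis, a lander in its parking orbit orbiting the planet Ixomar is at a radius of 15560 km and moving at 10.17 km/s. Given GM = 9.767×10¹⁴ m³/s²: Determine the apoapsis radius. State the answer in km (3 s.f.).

apoapsis radius ≈ 72800 km

r_p = 1.556×10⁷ m.
Specific energy ε = v²/2 − μ/r = -1.106×10⁷ J/kg, so a = −μ/(2ε) = 4.417×10⁷ m.
The apsides satisfy r_p + r_a = 2a, so the apoapsis radius is 2a − r_p = 7.279×10⁷ m = 72785 km.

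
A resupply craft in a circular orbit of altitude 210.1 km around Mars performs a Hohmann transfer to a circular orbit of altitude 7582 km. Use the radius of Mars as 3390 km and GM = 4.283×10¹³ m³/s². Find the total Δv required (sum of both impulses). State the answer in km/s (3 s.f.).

Δv_total ≈ 1.37 km/s

r₁ = 3390 + 210.1 = 3600.1 km = 3.6001×10⁶ m.
r₂ = 3390 + 7582 = 10972 km = 1.0972×10⁷ m.
Transfer ellipse a_t = (r₁ + r₂)/2 = 7.286×10⁶ m.
At r₁: circular v_c1 = √(μ/r₁) = 3449 m/s; transfer-periapsis v_p = √[μ(2/r₁ − 1/a_t)] = 4233 m/s.
Δv₁ = v_p − v_c1 = 783.5 m/s.
At r₂: circular v_c2 = √(μ/r₂) = 1976 m/s; transfer-apoapsis v_a = √[μ(2/r₂ − 1/a_t)] = 1389 m/s.
Δv₂ = v_c2 − v_a = 586.9 m/s.
Total Δv = Δv₁ + Δv₂ = 1370 m/s = 1.370 km/s.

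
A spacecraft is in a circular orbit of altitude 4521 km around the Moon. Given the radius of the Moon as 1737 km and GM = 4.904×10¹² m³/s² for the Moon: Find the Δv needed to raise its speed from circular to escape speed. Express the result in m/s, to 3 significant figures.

Δv ≈ 367 m/s

r = 1737 + 4521 = 6258.0 km = 6.2580×10⁶ m.
Circular speed v_c = √(μ/r) = 885.2 m/s.
Escape speed v_esc = √(2μ/r) = √2 × v_c = 1252 m/s.
Δv = v_esc − v_c = 366.7 m/s.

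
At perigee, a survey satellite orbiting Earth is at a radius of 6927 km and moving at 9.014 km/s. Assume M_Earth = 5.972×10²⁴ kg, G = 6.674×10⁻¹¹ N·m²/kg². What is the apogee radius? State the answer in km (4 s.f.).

apogee radius ≈ 16640 km

μ = GM = 6.674×10⁻¹¹ × 5.972×10²⁴ = 3.986×10¹⁴ m³/s².
r_p = 6.927×10⁶ m.
Specific energy ε = v²/2 − μ/r = -1.691×10⁷ J/kg, so a = −μ/(2ε) = 1.178×10⁷ m.
The apsides satisfy r_p + r_a = 2a, so the apogee radius is 2a − r_p = 1.664×10⁷ m = 16639 km.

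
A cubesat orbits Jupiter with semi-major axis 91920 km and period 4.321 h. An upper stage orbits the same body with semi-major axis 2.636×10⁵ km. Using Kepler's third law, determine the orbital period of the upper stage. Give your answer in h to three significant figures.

Kepler's third law: T² ∝ a³, so T₂ = T₁ (a₂/a₁)^(3/2).
a₂/a₁ = 2.868, (a₂/a₁)^(3/2) = 4.856.
T₂ = 4.321 × 4.856 = 20.98 h.

T₂ ≈ 21.0 h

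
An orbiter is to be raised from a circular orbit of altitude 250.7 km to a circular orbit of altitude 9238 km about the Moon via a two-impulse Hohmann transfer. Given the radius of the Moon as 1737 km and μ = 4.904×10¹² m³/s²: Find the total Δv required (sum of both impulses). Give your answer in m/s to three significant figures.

r₁ = 1737 + 250.7 = 1987.7 km = 1.9877×10⁶ m.
r₂ = 1737 + 9238 = 10975 km = 1.0975×10⁷ m.
Transfer ellipse a_t = (r₁ + r₂)/2 = 6.481×10⁶ m.
At r₁: circular v_c1 = √(μ/r₁) = 1571 m/s; transfer-perilune v_p = √[μ(2/r₁ − 1/a_t)] = 2044 m/s.
Δv₁ = v_p − v_c1 = 473.2 m/s.
At r₂: circular v_c2 = √(μ/r₂) = 668.5 m/s; transfer-apolune v_a = √[μ(2/r₂ − 1/a_t)] = 370.2 m/s.
Δv₂ = v_c2 − v_a = 298.3 m/s.
Total Δv = Δv₁ + Δv₂ = 771.5 m/s.

Δv_total ≈ 771 m/s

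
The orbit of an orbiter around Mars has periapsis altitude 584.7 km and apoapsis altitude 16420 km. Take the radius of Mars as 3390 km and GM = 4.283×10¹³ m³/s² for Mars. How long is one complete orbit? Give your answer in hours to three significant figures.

r_p = 3390 + 584.7 = 3974.7 km = 3.9747×10⁶ m.
r_a = 3390 + 16420 = 19810 km = 1.9810×10⁷ m.
Semi-major axis a = (r_p + r_a)/2 = (3974.7 + 19810)/2 = 11892 km = 1.189×10⁷ m.
By Kepler's third law T = 2π√(a³/μ) = 2π × 6.267×10³ = 3.937×10⁴ s.
= 10.94 hours.

T ≈ 10.9 hours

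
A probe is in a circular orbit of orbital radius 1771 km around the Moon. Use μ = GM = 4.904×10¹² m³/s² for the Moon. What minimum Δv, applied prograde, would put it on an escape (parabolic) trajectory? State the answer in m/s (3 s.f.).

Δv ≈ 689 m/s

r = 1771 km = 1.771×10⁶ m.
Circular speed v_c = √(μ/r) = 1664 m/s.
Escape speed v_esc = √(2μ/r) = √2 × v_c = 2353 m/s.
Δv = v_esc − v_c = 689.3 m/s.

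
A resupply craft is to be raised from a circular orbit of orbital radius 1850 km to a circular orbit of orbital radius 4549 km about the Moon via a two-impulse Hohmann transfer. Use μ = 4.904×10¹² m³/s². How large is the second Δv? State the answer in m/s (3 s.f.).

Δv ≈ 249 m/s

r₁ = 1850 km = 1.850×10⁶ m.
r₂ = 4549 km = 4.549×10⁶ m.
Transfer ellipse a_t = (r₁ + r₂)/2 = 3.200×10⁶ m.
At r₁: circular v_c1 = √(μ/r₁) = 1628 m/s; transfer-perilune v_p = √[μ(2/r₁ − 1/a_t)] = 1941 m/s.
At r₂: circular v_c2 = √(μ/r₂) = 1038 m/s; transfer-apolune v_a = √[μ(2/r₂ − 1/a_t)] = 789.5 m/s.
Δv₂ = v_c2 − v_a = 248.8 m/s.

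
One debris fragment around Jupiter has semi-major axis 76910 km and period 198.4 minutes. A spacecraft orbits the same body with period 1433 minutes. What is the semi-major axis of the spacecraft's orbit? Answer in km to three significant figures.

a₂ ≈ 2.87×10⁵ km

Kepler's third law: a³ ∝ T², so a₂ = a₁ (T₂/T₁)^(2/3).
T₂/T₁ = 7.223, (T₂/T₁)^(2/3) = 3.737.
a₂ = 76910 × 3.737 = 2.874×10⁵ km.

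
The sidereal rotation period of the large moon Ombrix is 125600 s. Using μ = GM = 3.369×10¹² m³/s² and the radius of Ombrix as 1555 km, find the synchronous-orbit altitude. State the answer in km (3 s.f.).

h_sync ≈ 9490 km

A synchronous orbit has period T, so by Kepler's third law a = (μT²/4π²)^(1/3).
μT²/4π² = 3.369×10¹² × (1.256×10⁵)² / 39.48 = 1.346×10²¹ m³.
a = 1.104×10⁷ m = 11042 km.
Altitude h = a − R = 11042 − 1555 = 9486.8 km.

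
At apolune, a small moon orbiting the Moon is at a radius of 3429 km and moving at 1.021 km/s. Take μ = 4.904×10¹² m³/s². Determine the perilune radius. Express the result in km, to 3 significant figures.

r_a = 3.429×10⁶ m.
Specific energy ε = v²/2 − μ/r = -9.089×10⁵ J/kg, so a = −μ/(2ε) = 2.698×10⁶ m.
The apsides satisfy r_p + r_a = 2a, so the perilune radius is 2a − r_a = 1.966×10⁶ m = 1966.3 km.

perilune radius ≈ 1970 km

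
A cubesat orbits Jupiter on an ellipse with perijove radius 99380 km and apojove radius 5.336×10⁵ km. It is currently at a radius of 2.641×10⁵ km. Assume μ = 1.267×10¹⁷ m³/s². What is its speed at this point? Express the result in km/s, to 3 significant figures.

v ≈ 23.6 km/s

Semi-major axis a = (r_p + r_a)/2 = 3.1649×10⁵ km = 3.165×10⁸ m.
Vis-viva: v² = μ(2/r − 1/a) = 1.267×10¹⁷ × (7.573×10⁻⁹ − 3.160×10⁻⁹) = 5.592×10⁸ m²/s².
v = 23650 m/s = 23.65 km/s.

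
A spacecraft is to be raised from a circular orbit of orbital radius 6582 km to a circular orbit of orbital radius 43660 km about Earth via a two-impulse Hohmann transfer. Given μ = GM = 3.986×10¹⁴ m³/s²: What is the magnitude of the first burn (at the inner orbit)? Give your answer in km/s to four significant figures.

Δv ≈ 2.477 km/s

r₁ = 6582 km = 6.582×10⁶ m.
r₂ = 43660 km = 4.366×10⁷ m.
Transfer ellipse a_t = (r₁ + r₂)/2 = 2.512×10⁷ m.
At r₁: circular v_c1 = √(μ/r₁) = 7782 m/s; transfer-perigee v_p = √[μ(2/r₁ − 1/a_t)] = 10260 m/s.
Δv₁ = v_p − v_c1 = 2477 m/s.
= 2.477 km/s.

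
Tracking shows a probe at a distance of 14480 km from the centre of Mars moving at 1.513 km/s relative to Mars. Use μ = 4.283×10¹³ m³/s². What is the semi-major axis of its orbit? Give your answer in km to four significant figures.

r = 1.448×10⁷ m.
Specific orbital energy ε = v²/2 − μ/r = (1513)²/2 − 4.283×10¹³/1.448×10⁷ = -1.813×10⁶ J/kg.
Since ε = −μ/(2a), a = −μ/(2ε) = 1.181×10⁷ m = 11810 km.

a ≈ 11810 km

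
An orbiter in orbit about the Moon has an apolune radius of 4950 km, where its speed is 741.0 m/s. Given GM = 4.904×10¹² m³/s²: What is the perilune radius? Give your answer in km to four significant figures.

r_a = 4.950×10⁶ m.
Specific energy ε = v²/2 − μ/r = -7.162×10⁵ J/kg, so a = −μ/(2ε) = 3.424×10⁶ m.
The apsides satisfy r_p + r_a = 2a, so the perilune radius is 2a − r_a = 1.898×10⁶ m = 1897.6 km.

perilune radius ≈ 1898 km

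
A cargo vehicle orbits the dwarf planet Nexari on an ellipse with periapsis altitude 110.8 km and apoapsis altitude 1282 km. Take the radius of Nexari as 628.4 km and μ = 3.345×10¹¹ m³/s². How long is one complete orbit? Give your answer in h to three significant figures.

T ≈ 4.60 h

r_p = 628.4 + 110.8 = 739.20 km = 7.3920×10⁵ m.
r_a = 628.4 + 1282 = 1910.4 km = 1.9104×10⁶ m.
Semi-major axis a = (r_p + r_a)/2 = (739.20 + 1910.4)/2 = 1324.8 km = 1.325×10⁶ m.
By Kepler's third law T = 2π√(a³/μ) = 2π × 2.636×10³ = 1.657×10⁴ s.
= 4.602 h.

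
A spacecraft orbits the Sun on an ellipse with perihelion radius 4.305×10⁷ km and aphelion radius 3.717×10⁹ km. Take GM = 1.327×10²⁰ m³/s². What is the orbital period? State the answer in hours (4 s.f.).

T ≈ 390600 hours

Semi-major axis a = (r_p + r_a)/2 = (4.3050×10⁷ + 3.7170×10⁹)/2 = 1.8800×10⁹ km = 1.880×10¹² m.
By Kepler's third law T = 2π√(a³/μ) = 2π × 2.238×10⁸ = 1.406×10⁹ s.
= 3.906×10⁵ hours.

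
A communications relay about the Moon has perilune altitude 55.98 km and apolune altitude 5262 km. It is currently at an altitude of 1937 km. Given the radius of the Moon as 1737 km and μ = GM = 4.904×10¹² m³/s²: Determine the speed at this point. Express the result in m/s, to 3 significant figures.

v ≈ 1250 m/s

r_p = 1737 + 55.98 = 1793.0 km = 1.7930×10⁶ m.
r_a = 1737 + 5262 = 6999.0 km = 6.9990×10⁶ m.
r = 1737 + 1937 = 3674.0 km = 3.674×10⁶ m.
Semi-major axis a = (r_p + r_a)/2 = 4396.0 km = 4.396×10⁶ m.
Vis-viva: v² = μ(2/r − 1/a) = 4.904×10¹² × (5.444×10⁻⁷ − 2.275×10⁻⁷) = 1.554×10⁶ m²/s².
v = 1247 m/s.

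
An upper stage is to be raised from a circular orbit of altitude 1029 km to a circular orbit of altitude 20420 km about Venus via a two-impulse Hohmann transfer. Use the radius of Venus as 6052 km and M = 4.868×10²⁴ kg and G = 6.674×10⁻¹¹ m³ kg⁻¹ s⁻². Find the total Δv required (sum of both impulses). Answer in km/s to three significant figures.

Δv_total ≈ 2.96 km/s

μ = GM = 6.674×10⁻¹¹ × 4.868×10²⁴ = 3.249×10¹⁴ m³/s².
r₁ = 6052 + 1029 = 7081.0 km = 7.0810×10⁶ m.
r₂ = 6052 + 20420 = 26472 km = 2.6472×10⁷ m.
Transfer ellipse a_t = (r₁ + r₂)/2 = 1.678×10⁷ m.
At r₁: circular v_c1 = √(μ/r₁) = 6774 m/s; transfer-periapsis v_p = √[μ(2/r₁ − 1/a_t)] = 8509 m/s.
Δv₁ = v_p − v_c1 = 1735 m/s.
At r₂: circular v_c2 = √(μ/r₂) = 3503 m/s; transfer-apoapsis v_a = √[μ(2/r₂ − 1/a_t)] = 2276 m/s.
Δv₂ = v_c2 − v_a = 1227 m/s.
Total Δv = Δv₁ + Δv₂ = 2962 m/s = 2.962 km/s.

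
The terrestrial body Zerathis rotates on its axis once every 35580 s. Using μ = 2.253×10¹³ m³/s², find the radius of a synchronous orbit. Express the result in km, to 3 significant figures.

r_sync ≈ 8970 km

A synchronous orbit has period T, so by Kepler's third law a = (μT²/4π²)^(1/3).
μT²/4π² = 2.253×10¹³ × (3.558×10⁴)² / 39.48 = 7.225×10²⁰ m³.
a = 8.973×10⁶ m = 8973.0 km.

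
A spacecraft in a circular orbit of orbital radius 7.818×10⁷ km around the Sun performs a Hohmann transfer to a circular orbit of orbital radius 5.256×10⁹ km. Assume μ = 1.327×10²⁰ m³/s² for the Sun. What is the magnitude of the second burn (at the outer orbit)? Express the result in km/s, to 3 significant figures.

Δv ≈ 4.16 km/s

r₁ = 7.818×10⁷ km = 7.818×10¹⁰ m.
r₂ = 5.256×10⁹ km = 5.256×10¹² m.
Transfer ellipse a_t = (r₁ + r₂)/2 = 2.667×10¹² m.
At r₁: circular v_c1 = √(μ/r₁) = 41200 m/s; transfer-perihelion v_p = √[μ(2/r₁ − 1/a_t)] = 57840 m/s.
At r₂: circular v_c2 = √(μ/r₂) = 5025 m/s; transfer-aphelion v_a = √[μ(2/r₂ − 1/a_t)] = 860.3 m/s.
Δv₂ = v_c2 − v_a = 4164 m/s.
= 4.164 km/s.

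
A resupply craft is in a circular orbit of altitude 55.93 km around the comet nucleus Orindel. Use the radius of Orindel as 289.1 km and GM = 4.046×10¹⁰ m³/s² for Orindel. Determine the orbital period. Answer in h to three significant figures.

r = 289.1 + 55.93 = 345.03 km = 3.4503×10⁵ m.
Kepler's third law: T = 2π√(r³/μ) = 2π√((3.450×10⁵)³ / 4.046×10¹⁰).
r³/μ = 1.015×10⁶ s², so T = 2π × 1.008×10³ = 6.331×10³ s.
Converting: 6.331×10³ s ÷ 3600 = 1.759 h.

T ≈ 1.76 h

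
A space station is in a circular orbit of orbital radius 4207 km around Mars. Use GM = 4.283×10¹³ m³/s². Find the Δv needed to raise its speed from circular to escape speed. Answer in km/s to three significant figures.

Δv ≈ 1.32 km/s

r = 4207 km = 4.207×10⁶ m.
Circular speed v_c = √(μ/r) = 3191 m/s.
Escape speed v_esc = √(2μ/r) = √2 × v_c = 4512 m/s.
Δv = v_esc − v_c = 1322 m/s = 1.322 km/s.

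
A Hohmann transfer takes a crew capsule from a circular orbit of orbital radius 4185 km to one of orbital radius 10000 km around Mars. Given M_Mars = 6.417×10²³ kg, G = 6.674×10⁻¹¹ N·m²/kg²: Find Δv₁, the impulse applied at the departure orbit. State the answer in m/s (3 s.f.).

μ = GM = 6.674×10⁻¹¹ × 6.417×10²³ = 4.283×10¹³ m³/s².
r₁ = 4185 km = 4.185×10⁶ m.
r₂ = 10000 km = 1.000×10⁷ m.
Transfer ellipse a_t = (r₁ + r₂)/2 = 7.092×10⁶ m.
At r₁: circular v_c1 = √(μ/r₁) = 3199 m/s; transfer-periapsis v_p = √[μ(2/r₁ − 1/a_t)] = 3798 m/s.
Δv₁ = v_p − v_c1 = 599.5 m/s.

Δv ≈ 600 m/s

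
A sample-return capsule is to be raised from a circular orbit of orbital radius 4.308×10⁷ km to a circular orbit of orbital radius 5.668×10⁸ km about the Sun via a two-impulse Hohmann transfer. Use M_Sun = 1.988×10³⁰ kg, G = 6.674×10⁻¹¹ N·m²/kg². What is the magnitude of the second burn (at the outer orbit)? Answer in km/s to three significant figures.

Δv ≈ 9.55 km/s

μ = GM = 6.674×10⁻¹¹ × 1.988×10³⁰ = 1.327×10²⁰ m³/s².
r₁ = 4.308×10⁷ km = 4.308×10¹⁰ m.
r₂ = 5.668×10⁸ km = 5.668×10¹¹ m.
Transfer ellipse a_t = (r₁ + r₂)/2 = 3.049×10¹¹ m.
At r₁: circular v_c1 = √(μ/r₁) = 55500 m/s; transfer-perihelion v_p = √[μ(2/r₁ − 1/a_t)] = 75660 m/s.
At r₂: circular v_c2 = √(μ/r₂) = 15300 m/s; transfer-aphelion v_a = √[μ(2/r₂ − 1/a_t)] = 5751 m/s.
Δv₂ = v_c2 − v_a = 9549 m/s.
= 9.549 km/s.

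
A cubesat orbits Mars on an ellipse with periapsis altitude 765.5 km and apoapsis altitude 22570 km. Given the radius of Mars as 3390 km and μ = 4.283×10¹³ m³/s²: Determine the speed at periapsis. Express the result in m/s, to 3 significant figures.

v ≈ 4220 m/s

r_p = 3390 + 765.5 = 4155.5 km = 4.1555×10⁶ m.
r_a = 3390 + 22570 = 25960 km = 2.5960×10⁷ m.
Semi-major axis a = (r_p + r_a)/2 = 15058 km = 1.506×10⁷ m.
Vis-viva: v² = μ(2/r − 1/a) = 4.283×10¹³ × (4.813×10⁻⁷ − 6.641×10⁻⁸) = 1.777×10⁷ m²/s².
v = 4215 m/s.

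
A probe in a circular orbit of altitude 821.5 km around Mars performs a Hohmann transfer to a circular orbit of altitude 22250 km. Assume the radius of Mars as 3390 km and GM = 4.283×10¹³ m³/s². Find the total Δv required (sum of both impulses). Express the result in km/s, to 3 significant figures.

Δv_total ≈ 1.60 km/s

r₁ = 3390 + 821.5 = 4211.5 km = 4.2115×10⁶ m.
r₂ = 3390 + 22250 = 25640 km = 2.5640×10⁷ m.
Transfer ellipse a_t = (r₁ + r₂)/2 = 1.493×10⁷ m.
At r₁: circular v_c1 = √(μ/r₁) = 3189 m/s; transfer-periapsis v_p = √[μ(2/r₁ − 1/a_t)] = 4180 m/s.
Δv₁ = v_p − v_c1 = 990.7 m/s.
At r₂: circular v_c2 = √(μ/r₂) = 1292 m/s; transfer-apoapsis v_a = √[μ(2/r₂ − 1/a_t)] = 686.5 m/s.
Δv₂ = v_c2 − v_a = 605.9 m/s.
Total Δv = Δv₁ + Δv₂ = 1597 m/s = 1.597 km/s.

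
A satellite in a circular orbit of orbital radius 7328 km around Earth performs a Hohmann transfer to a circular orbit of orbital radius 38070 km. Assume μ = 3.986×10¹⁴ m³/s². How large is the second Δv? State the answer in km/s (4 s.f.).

r₁ = 7328 km = 7.328×10⁶ m.
r₂ = 38070 km = 3.807×10⁷ m.
Transfer ellipse a_t = (r₁ + r₂)/2 = 2.270×10⁷ m.
At r₁: circular v_c1 = √(μ/r₁) = 7375 m/s; transfer-perigee v_p = √[μ(2/r₁ − 1/a_t)] = 9551 m/s.
At r₂: circular v_c2 = √(μ/r₂) = 3236 m/s; transfer-apogee v_a = √[μ(2/r₂ − 1/a_t)] = 1839 m/s.
Δv₂ = v_c2 − v_a = 1397 m/s.
= 1.397 km/s.

Δv ≈ 1.397 km/s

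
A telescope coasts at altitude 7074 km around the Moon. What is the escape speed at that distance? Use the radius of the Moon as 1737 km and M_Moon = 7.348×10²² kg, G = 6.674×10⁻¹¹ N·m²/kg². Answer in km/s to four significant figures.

v_esc ≈ 1.055 km/s

μ = GM = 6.674×10⁻¹¹ × 7.348×10²² = 4.904×10¹² m³/s².
r = 1737 + 7074 = 8811.0 km = 8.8110×10⁶ m.
Escape speed v_esc = √(2μ/r) = √(2 × 4.904×10¹² / 8.811×10⁶) = √(1.113×10⁶) = 1055 m/s.
= 1.055 km/s.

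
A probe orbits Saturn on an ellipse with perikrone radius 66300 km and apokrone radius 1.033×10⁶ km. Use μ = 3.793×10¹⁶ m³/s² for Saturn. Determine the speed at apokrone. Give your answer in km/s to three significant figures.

Semi-major axis a = (r_p + r_a)/2 = 5.4965×10⁵ km = 5.496×10⁸ m.
Vis-viva: v² = μ(2/r − 1/a) = 3.793×10¹⁶ × (1.936×10⁻⁹ − 1.819×10⁻⁹) = 4.429×10⁶ m²/s².
v = 2105 m/s = 2.105 km/s.

v ≈ 2.10 km/s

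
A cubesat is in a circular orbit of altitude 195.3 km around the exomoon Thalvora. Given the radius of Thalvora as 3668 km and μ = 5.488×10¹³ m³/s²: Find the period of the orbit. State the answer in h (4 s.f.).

T ≈ 1.789 h

r = 3668 + 195.3 = 3863.3 km = 3.8633×10⁶ m.
Kepler's third law: T = 2π√(r³/μ) = 2π√((3.863×10⁶)³ / 5.488×10¹³).
r³/μ = 1.051×10⁶ s², so T = 2π × 1.025×10³ = 6.440×10³ s.
Converting: 6.440×10³ s ÷ 3600 = 1.789 h.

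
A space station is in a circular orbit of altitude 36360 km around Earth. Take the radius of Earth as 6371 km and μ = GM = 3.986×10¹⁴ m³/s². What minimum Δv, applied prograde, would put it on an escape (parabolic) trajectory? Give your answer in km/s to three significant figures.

r = 6371 + 36360 = 42731 km = 4.2731×10⁷ m.
Circular speed v_c = √(μ/r) = 3054 m/s.
Escape speed v_esc = √(2μ/r) = √2 × v_c = 4319 m/s.
Δv = v_esc − v_c = 1265 m/s = 1.265 km/s.

Δv ≈ 1.27 km/s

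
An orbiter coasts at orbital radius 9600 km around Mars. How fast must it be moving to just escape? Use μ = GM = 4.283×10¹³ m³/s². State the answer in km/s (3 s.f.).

r = 9600 km = 9.600×10⁶ m.
Escape speed v_esc = √(2μ/r) = √(2 × 4.283×10¹³ / 9.600×10⁶) = √(8.923×10⁶) = 2987 m/s.
= 2.987 km/s.

v_esc ≈ 2.99 km/s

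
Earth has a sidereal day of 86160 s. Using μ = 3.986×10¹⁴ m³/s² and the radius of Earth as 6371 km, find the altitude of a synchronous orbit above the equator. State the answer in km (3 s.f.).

h_sync ≈ 35800 km

A synchronous orbit has period T, so by Kepler's third law a = (μT²/4π²)^(1/3).
μT²/4π² = 3.986×10¹⁴ × (8.616×10⁴)² / 39.48 = 7.495×10²² m³.
a = 4.216×10⁷ m = 42163 km.
Altitude h = a − R = 42163 − 6371 = 35792 km.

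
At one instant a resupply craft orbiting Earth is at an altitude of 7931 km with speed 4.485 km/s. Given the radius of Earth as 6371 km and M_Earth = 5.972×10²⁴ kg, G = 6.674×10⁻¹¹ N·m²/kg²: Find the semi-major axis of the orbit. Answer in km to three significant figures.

μ = GM = 6.674×10⁻¹¹ × 5.972×10²⁴ = 3.986×10¹⁴ m³/s².
r = 6371 + 7931 = 14302 km = 1.430×10⁷ m.
Specific orbital energy ε = v²/2 − μ/r = (4485)²/2 − 3.986×10¹⁴/1.430×10⁷ = -1.781×10⁷ J/kg.
Since ε = −μ/(2a), a = −μ/(2ε) = 1.119×10⁷ m = 11189 km.

a ≈ 11200 km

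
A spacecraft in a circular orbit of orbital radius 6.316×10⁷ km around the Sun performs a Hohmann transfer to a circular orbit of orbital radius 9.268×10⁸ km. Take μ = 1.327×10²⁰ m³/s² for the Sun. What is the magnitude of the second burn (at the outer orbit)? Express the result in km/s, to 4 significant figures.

r₁ = 6.316×10⁷ km = 6.316×10¹⁰ m.
r₂ = 9.268×10⁸ km = 9.268×10¹¹ m.
Transfer ellipse a_t = (r₁ + r₂)/2 = 4.950×10¹¹ m.
At r₁: circular v_c1 = √(μ/r₁) = 45840 m/s; transfer-perihelion v_p = √[μ(2/r₁ − 1/a_t)] = 62720 m/s.
At r₂: circular v_c2 = √(μ/r₂) = 11970 m/s; transfer-aphelion v_a = √[μ(2/r₂ − 1/a_t)] = 4274 m/s.
Δv₂ = v_c2 − v_a = 7691 m/s.
= 7.691 km/s.

Δv ≈ 7.691 km/s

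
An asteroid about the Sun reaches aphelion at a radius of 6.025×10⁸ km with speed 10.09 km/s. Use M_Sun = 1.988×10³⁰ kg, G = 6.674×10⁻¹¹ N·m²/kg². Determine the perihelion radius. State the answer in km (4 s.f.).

μ = GM = 6.674×10⁻¹¹ × 1.988×10³⁰ = 1.327×10²⁰ m³/s².
r_a = 6.025×10¹¹ m.
Specific energy ε = v²/2 − μ/r = -1.693×10⁸ J/kg, so a = −μ/(2ε) = 3.918×10¹¹ m.
The apsides satisfy r_p + r_a = 2a, so the perihelion radius is 2a − r_a = 1.811×10¹¹ m = 1.8114×10⁸ km.

perihelion radius ≈ 1.811×10⁸ km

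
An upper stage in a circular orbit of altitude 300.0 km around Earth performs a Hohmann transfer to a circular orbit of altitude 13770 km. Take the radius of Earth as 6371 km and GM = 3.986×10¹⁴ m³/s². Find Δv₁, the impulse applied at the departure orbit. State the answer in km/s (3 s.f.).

Δv ≈ 1.74 km/s

r₁ = 6371 + 300.0 = 6671.0 km = 6.6710×10⁶ m.
r₂ = 6371 + 13770 = 20141 km = 2.0141×10⁷ m.
Transfer ellipse a_t = (r₁ + r₂)/2 = 1.341×10⁷ m.
At r₁: circular v_c1 = √(μ/r₁) = 7730 m/s; transfer-perigee v_p = √[μ(2/r₁ − 1/a_t)] = 9475 m/s.
Δv₁ = v_p − v_c1 = 1745 m/s.
= 1.745 km/s.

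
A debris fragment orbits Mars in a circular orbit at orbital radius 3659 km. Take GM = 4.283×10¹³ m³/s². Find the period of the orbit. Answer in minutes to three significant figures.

r = 3659 km = 3.659×10⁶ m.
Kepler's third law: T = 2π√(r³/μ) = 2π√((3.659×10⁶)³ / 4.283×10¹³).
r³/μ = 1.144×10⁶ s², so T = 2π × 1.069×10³ = 6.720×10³ s.
Converting: 6.720×10³ s ÷ 60.00 = 112.0 minutes.

T ≈ 112 minutes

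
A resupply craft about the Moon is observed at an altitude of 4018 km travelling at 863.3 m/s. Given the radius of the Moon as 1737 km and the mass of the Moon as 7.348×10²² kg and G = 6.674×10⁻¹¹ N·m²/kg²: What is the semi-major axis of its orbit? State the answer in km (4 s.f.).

μ = GM = 6.674×10⁻¹¹ × 7.348×10²² = 4.904×10¹² m³/s².
r = 1737 + 4018 = 5755.0 km = 5.755×10⁶ m.
Specific orbital energy ε = v²/2 − μ/r = (863.3)²/2 − 4.904×10¹²/5.755×10⁶ = -4.795×10⁵ J/kg.
Since ε = −μ/(2a), a = −μ/(2ε) = 5.114×10⁶ m = 5113.8 km.

a ≈ 5114 km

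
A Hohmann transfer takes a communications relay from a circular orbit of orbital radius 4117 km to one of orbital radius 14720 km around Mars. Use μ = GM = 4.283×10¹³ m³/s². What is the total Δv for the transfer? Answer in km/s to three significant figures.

Δv_total ≈ 1.38 km/s

r₁ = 4117 km = 4.117×10⁶ m.
r₂ = 14720 km = 1.472×10⁷ m.
Transfer ellipse a_t = (r₁ + r₂)/2 = 9.418×10⁶ m.
At r₁: circular v_c1 = √(μ/r₁) = 3225 m/s; transfer-periapsis v_p = √[μ(2/r₁ − 1/a_t)] = 4032 m/s.
Δv₁ = v_p − v_c1 = 806.8 m/s.
At r₂: circular v_c2 = √(μ/r₂) = 1706 m/s; transfer-apoapsis v_a = √[μ(2/r₂ − 1/a_t)] = 1128 m/s.
Δv₂ = v_c2 − v_a = 578.0 m/s.
Total Δv = Δv₁ + Δv₂ = 1385 m/s = 1.385 km/s.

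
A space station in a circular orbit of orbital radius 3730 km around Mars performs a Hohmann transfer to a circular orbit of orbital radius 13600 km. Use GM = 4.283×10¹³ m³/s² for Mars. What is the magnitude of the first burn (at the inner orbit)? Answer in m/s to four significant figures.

Δv ≈ 856.7 m/s

r₁ = 3730 km = 3.730×10⁶ m.
r₂ = 13600 km = 1.360×10⁷ m.
Transfer ellipse a_t = (r₁ + r₂)/2 = 8.665×10⁶ m.
At r₁: circular v_c1 = √(μ/r₁) = 3389 m/s; transfer-periapsis v_p = √[μ(2/r₁ − 1/a_t)] = 4245 m/s.
Δv₁ = v_p − v_c1 = 856.7 m/s.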